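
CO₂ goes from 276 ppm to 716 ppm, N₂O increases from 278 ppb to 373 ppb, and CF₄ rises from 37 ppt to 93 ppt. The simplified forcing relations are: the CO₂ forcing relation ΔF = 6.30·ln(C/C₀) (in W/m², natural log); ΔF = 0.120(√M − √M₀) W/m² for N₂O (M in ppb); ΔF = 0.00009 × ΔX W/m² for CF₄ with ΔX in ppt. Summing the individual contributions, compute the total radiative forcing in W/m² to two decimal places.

CO₂: 6.30 × ln(716/276) = 6.30 × ln(2.59420) = 6.30 × 0.95328 = 6.0057 W/m².
N₂O: 0.120 × (√373 − √278) = 0.120 × (19.3132 − 16.6733) = 0.120 × 2.6399 = 0.3168 W/m².
CF₄: ΔF = 0.00009 × (93 − 37) = 0.00009 × 56 = 0.0050 W/m².
Total ΔF = 6.0057 + 0.3168 + 0.0050 = 6.3275 W/m².

ΔF = 6.33 W/m²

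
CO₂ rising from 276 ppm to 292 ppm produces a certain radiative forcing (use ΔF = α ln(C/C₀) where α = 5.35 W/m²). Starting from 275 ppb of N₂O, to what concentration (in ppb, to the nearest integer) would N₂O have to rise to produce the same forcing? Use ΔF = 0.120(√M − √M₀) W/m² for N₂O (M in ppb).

M ≈ 365 ppb

CO₂ forcing: 5.35 × ln(292/276) = 5.35 × 0.056353 = 0.30149 W/m².
Set 0.120(√M − √275) = 0.30149: √M = 0.30149/0.120 + √275 = 2.5124 + 16.5831 = 19.0955.
M = (19.0955)² = 364.64 ppb.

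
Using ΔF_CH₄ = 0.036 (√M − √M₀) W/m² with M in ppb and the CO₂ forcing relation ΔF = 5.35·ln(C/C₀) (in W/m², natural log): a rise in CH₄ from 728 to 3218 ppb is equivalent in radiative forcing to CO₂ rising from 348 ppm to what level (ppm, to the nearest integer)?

CH₄ forcing: 0.036 × (√3218 − √728) = 0.036 × (56.7274 − 26.9815) = 0.036 × 29.7459 = 1.07085 W/m².
Set 5.35 ln(C/348) = 1.07085: ln(C/348) = 1.07085/5.35 = 0.20016, so C = 348 × e^0.20016 = 348 × 1.22160 = 425.12 ppm.

C ≈ 425 ppm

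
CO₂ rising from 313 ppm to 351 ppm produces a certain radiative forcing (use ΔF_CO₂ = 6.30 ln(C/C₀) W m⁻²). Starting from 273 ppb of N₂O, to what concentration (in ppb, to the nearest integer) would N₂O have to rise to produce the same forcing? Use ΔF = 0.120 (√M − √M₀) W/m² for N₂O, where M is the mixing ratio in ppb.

M ≈ 508 ppb

CO₂ forcing: 6.30 × ln(351/313) = 6.30 × 0.114583 = 0.72187 W/m².
Set 0.120(√M − √273) = 0.72187: √M = 0.72187/0.120 + √273 = 6.0156 + 16.5227 = 22.5383.
M = (22.5383)² = 507.97 ppb.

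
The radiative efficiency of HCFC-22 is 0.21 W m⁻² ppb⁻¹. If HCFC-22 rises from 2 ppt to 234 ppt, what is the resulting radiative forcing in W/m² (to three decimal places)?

HCFC-22: Δ = 234 − 2 = 232 ppt = 0.232 ppb; ΔF = 0.21 × 0.232 = 0.0487 W/m².

ΔF = 0.049 W/m²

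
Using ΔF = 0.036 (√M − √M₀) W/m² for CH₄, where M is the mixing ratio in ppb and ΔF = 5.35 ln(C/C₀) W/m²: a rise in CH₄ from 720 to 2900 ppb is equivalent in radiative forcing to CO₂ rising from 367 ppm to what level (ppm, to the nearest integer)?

C ≈ 440 ppm

CH₄ forcing: 0.036 × (√2900 − √720) = 0.036 × (53.8516 − 26.8328) = 0.036 × 27.0188 = 0.97268 W/m².
Set 5.35 ln(C/367) = 0.97268: ln(C/367) = 0.97268/5.35 = 0.18181, so C = 367 × e^0.18181 = 367 × 1.19939 = 440.18 ppm.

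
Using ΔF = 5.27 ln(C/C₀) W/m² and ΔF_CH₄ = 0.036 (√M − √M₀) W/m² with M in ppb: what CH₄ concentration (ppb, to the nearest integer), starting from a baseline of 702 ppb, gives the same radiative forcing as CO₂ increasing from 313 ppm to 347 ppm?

CO₂ forcing: 5.27 × ln(347/313) = 5.27 × 0.103122 = 0.54345 W/m².
Set 0.036(√M − √702) = 0.54345: √M = 0.54345/0.036 + √702 = 15.0958 + 26.4953 = 41.5911.
M = (41.5911)² = 1729.82 ppb.

M ≈ 1730 ppb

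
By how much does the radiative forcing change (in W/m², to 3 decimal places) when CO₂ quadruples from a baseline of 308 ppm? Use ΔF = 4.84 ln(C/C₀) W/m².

ΔF = 4.84 × ln(4) = 4.84 × 1.38629 = 6.7096 W/m².

ΔF = 6.710 W/m²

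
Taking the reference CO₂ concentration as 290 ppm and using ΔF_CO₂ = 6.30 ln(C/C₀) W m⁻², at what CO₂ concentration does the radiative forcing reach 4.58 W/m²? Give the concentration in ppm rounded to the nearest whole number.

C ≈ 600 ppm

Set 6.30 ln(C/290) = 4.58, so ln(C/290) = 4.58/6.30 = 0.72698.
Then C/290 = e^0.72698 = 2.06882, giving C = 290 × 2.06882 = 599.96 ppm.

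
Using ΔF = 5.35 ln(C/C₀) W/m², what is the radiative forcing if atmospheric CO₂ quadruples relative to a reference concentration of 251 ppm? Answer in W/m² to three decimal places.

ΔF = 7.417 W/m²

Because the forcing depends only on the ratio C/C₀, the initial concentration does not enter.
ΔF = 5.35 × ln(4) = 5.35 × 1.38629 = 7.4167 W/m².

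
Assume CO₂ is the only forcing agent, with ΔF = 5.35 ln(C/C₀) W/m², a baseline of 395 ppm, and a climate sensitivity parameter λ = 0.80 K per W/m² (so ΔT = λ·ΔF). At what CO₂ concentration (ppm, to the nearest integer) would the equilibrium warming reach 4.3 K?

C ≈ 1079 ppm

Required forcing: ΔF = ΔT/λ = 4.3/0.80 = 5.3750 W/m².
Then ln(C/395) = ΔF/5.35 = 5.3750/5.35 = 1.00467.
So C = 395 × e^1.00467 = 395 × 2.73101 = 1078.75 ppm.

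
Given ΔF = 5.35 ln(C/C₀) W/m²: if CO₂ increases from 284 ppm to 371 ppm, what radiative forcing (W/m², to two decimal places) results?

ΔF = 1.43 W/m²

CO₂ absorption bands are partially saturated, so forcing scales with the logarithm of the concentration ratio.
CO₂: 5.35 × ln(371/284) = 5.35 × ln(1.30634) = 5.35 × 0.26723 = 1.4297 W/m².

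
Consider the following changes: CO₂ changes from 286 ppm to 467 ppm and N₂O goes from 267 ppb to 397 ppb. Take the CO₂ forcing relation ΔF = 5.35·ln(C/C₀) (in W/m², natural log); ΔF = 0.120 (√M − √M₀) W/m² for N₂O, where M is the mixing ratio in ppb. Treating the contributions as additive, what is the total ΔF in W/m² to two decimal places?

CO₂: 5.35 × ln(467/286) = 5.35 × ln(1.63287) = 5.35 × 0.49034 = 2.6233 W/m².
N₂O: 0.120 × (√397 − √267) = 0.120 × (19.9249 − 16.3401) = 0.120 × 3.5848 = 0.4302 W/m².
Total ΔF = 2.6233 + 0.4302 = 3.0535 W/m².

ΔF = 3.05 W/m²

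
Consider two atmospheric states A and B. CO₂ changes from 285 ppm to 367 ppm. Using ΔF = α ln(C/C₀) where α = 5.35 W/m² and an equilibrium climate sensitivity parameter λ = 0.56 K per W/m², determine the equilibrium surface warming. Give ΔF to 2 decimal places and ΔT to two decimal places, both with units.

ΔF = 1.35 W/m²; ΔT = 0.76 K

CO₂: 5.35 × ln(367/285) = 5.35 × ln(1.28772) = 5.35 × 0.25287 = 1.3529 W/m².
ΔT = λ ΔF = 0.56 × 1.35 = 0.7560 K.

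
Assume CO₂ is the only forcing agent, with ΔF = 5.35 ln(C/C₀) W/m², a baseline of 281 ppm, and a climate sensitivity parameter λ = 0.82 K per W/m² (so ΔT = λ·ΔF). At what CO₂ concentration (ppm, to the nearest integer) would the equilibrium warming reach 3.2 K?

C ≈ 583 ppm

Required forcing: ΔF = ΔT/λ = 3.2/0.82 = 3.9024 W/m².
Then ln(C/281) = ΔF/5.35 = 3.9024/5.35 = 0.72942.
So C = 281 × e^0.72942 = 281 × 2.07388 = 582.76 ppm.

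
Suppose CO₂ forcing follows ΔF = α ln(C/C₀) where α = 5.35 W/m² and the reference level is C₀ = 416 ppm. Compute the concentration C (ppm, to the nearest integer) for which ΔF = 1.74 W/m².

Set 5.35 ln(C/416) = 1.74, so ln(C/416) = 1.74/5.35 = 0.32523.
Then C/416 = e^0.32523 = 1.38435, giving C = 416 × 1.38435 = 575.89 ppm.

C ≈ 576 ppm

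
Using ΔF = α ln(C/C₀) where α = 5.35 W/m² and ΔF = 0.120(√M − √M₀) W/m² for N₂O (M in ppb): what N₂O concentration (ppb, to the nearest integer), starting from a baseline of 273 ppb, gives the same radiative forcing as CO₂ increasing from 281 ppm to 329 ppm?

M ≈ 555 ppb

CO₂ forcing: 5.35 × ln(329/281) = 5.35 × 0.157703 = 0.84371 W/m².
Set 0.120(√M − √273) = 0.84371: √M = 0.84371/0.120 + √273 = 7.0309 + 16.5227 = 23.5536.
M = (23.5536)² = 554.77 ppb.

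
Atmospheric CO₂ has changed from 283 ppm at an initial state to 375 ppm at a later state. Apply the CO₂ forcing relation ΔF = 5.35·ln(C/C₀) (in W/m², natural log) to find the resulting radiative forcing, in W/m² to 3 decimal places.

ΔF = 1.506 W/m²

CO₂: 5.35 × ln(375/283) = 5.35 × ln(1.32509) = 5.35 × 0.28148 = 1.5059 W/m².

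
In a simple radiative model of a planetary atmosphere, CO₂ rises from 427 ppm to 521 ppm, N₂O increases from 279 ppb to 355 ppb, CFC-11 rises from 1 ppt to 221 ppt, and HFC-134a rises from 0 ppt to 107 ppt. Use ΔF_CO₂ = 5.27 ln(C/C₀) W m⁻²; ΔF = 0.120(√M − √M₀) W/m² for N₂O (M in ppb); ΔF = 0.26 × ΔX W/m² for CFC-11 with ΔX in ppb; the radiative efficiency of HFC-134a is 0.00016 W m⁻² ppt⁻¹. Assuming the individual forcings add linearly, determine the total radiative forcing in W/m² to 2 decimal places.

ΔF = 1.38 W/m²

CO₂: 5.27 × ln(521/427) = 5.27 × ln(1.22014) = 5.27 × 0.19897 = 1.0486 W/m².
N₂O: 0.120 × (√355 − √279) = 0.120 × (18.8414 − 16.7033) = 0.120 × 2.1381 = 0.2566 W/m².
CFC-11: Δ = 221 − 1 = 220 ppt = 0.220 ppb; ΔF = 0.26 × 0.220 = 0.0572 W/m².
HFC-134a: ΔF = 0.00016 × (107 − 0) = 0.00016 × 107 = 0.0171 W/m².
Total ΔF = 1.0486 + 0.2566 + 0.0572 + 0.0171 = 1.3795 W/m².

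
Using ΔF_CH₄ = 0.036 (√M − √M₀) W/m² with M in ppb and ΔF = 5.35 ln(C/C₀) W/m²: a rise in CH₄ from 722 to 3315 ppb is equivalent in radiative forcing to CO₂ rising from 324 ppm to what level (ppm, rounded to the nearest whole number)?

CH₄ forcing: 0.036 × (√3315 − √722) = 0.036 × (57.5760 − 26.8701) = 0.036 × 30.7059 = 1.10541 W/m².
Set 5.35 ln(C/324) = 1.10541: ln(C/324) = 1.10541/5.35 = 0.20662, so C = 324 × e^0.20662 = 324 × 1.22952 = 398.36 ppm.

C ≈ 398 ppm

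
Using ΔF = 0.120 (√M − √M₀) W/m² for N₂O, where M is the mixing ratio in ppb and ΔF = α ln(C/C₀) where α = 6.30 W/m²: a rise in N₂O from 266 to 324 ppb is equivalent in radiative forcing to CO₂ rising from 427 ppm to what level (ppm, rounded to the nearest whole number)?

N₂O forcing: 0.120 × (√324 − √266) = 0.120 × (18.0000 − 16.3095) = 0.120 × 1.6905 = 0.20286 W/m².
Set 6.30 ln(C/427) = 0.20286: ln(C/427) = 0.20286/6.30 = 0.03220, so C = 427 × e^0.03220 = 427 × 1.03272 = 440.97 ppm.

C ≈ 441 ppm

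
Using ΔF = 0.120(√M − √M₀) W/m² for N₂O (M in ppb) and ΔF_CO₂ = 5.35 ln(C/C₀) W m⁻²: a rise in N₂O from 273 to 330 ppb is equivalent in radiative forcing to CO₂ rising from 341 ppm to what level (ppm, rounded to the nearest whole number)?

C ≈ 354 ppm

N₂O forcing: 0.120 × (√330 − √273) = 0.120 × (18.1659 − 16.5227) = 0.120 × 1.6432 = 0.19718 W/m².
Set 5.35 ln(C/341) = 0.19718: ln(C/341) = 0.19718/5.35 = 0.03686, so C = 341 × e^0.03686 = 341 × 1.03755 = 353.80 ppm.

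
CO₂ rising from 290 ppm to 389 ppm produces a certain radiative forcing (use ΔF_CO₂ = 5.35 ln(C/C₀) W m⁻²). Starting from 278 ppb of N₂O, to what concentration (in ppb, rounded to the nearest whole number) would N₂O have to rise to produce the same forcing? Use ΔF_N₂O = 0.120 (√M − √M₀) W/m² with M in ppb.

M ≈ 886 ppb

CO₂ forcing: 5.35 × ln(389/290) = 5.35 × 0.293698 = 1.57128 W/m².
Set 0.120(√M − √278) = 1.57128: √M = 1.57128/0.120 + √278 = 13.0940 + 16.6733 = 29.7673.
M = (29.7673)² = 886.09 ppb.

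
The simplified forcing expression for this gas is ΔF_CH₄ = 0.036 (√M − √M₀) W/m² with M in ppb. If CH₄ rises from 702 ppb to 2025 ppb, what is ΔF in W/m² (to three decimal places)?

ΔF = 0.666 W/m²

CH₄: 0.036 × (√2025 − √702) = 0.036 × (45.0000 − 26.4953) = 0.036 × 18.5047 = 0.6662 W/m².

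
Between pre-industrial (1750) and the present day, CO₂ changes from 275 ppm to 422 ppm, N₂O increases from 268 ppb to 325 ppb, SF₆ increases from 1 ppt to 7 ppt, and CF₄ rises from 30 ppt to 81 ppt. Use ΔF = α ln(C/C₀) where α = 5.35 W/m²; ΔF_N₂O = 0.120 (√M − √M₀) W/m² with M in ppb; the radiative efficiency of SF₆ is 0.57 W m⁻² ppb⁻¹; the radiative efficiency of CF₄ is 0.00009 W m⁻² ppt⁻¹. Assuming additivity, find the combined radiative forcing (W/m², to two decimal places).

CO₂: 5.35 × ln(422/275) = 5.35 × ln(1.53455) = 5.35 × 0.42824 = 2.2911 W/m².
N₂O: 0.120 × (√325 − √268) = 0.120 × (18.0278 − 16.3707) = 0.120 × 1.6571 = 0.1989 W/m².
SF₆: Δ = 7 − 1 = 6 ppt = 0.006 ppb; ΔF = 0.57 × 0.006 = 0.0034 W/m².
CF₄: ΔF = 0.00009 × (81 − 30) = 0.00009 × 51 = 0.0046 W/m².
Total ΔF = 2.2911 + 0.1989 + 0.0034 + 0.0046 = 2.4980 W/m².

ΔF = 2.50 W/m²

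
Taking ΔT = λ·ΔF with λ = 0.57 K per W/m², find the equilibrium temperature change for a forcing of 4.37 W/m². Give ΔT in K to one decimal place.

ΔT = 2.5 K

ΔT = λ ΔF = 0.57 × 4.37 = 2.4909 K.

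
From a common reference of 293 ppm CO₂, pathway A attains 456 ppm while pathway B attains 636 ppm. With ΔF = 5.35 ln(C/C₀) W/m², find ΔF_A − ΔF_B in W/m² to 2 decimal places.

ΔF_A − ΔF_B = -1.78 W/m²

ΔF_A = 5.35 ln(456/293) = 5.35 × 0.44232 = 2.3664 W/m².
ΔF_B = 5.35 ln(636/293) = 5.35 × 0.77503 = 4.1464 W/m².
Difference: 2.3664 − 4.1464 = -1.7800 W/m².
(Equivalently, ΔF_A − ΔF_B = 5.35 ln(456/636) = 5.35 × -0.33271 = -1.7800 W/m².)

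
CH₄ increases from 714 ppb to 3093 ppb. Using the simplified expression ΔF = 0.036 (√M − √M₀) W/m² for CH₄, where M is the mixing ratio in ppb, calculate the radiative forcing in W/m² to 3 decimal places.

ΔF = 1.040 W/m²

CH₄: 0.036 × (√3093 − √714) = 0.036 × (55.6147 − 26.7208) = 0.036 × 28.8939 = 1.0402 W/m².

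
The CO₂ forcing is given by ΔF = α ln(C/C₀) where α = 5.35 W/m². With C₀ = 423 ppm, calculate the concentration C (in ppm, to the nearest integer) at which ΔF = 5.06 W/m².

C ≈ 1089 ppm

Set 5.35 ln(C/423) = 5.06, so ln(C/423) = 5.06/5.35 = 0.94579.
Then C/423 = e^0.94579 = 2.57485, giving C = 423 × 2.57485 = 1089.16 ppm.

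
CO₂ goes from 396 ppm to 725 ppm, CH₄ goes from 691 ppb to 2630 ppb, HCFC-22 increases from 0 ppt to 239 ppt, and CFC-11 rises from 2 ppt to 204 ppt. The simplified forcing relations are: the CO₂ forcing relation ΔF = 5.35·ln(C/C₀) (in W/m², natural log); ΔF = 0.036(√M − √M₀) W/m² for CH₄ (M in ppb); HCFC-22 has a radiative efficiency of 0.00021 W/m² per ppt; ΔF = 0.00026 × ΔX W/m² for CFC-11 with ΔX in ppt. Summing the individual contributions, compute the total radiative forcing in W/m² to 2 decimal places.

ΔF = 4.24 W/m²

CO₂: 5.35 × ln(725/396) = 5.35 × ln(1.83081) = 5.35 × 0.60476 = 3.2355 W/m².
CH₄: 0.036 × (√2630 − √691) = 0.036 × (51.2835 − 26.2869) = 0.036 × 24.9966 = 0.8999 W/m².
HCFC-22: ΔF = 0.00021 × (239 − 0) = 0.00021 × 239 = 0.0502 W/m².
CFC-11: ΔF = 0.00026 × (204 − 2) = 0.00026 × 202 = 0.0525 W/m².
Total ΔF = 3.2355 + 0.8999 + 0.0502 + 0.0525 = 4.2381 W/m².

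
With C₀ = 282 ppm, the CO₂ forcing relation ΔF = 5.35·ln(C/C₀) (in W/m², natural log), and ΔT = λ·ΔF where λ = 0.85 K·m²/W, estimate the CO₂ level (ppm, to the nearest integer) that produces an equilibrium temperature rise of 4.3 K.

Required forcing: ΔF = ΔT/λ = 4.3/0.85 = 5.0588 W/m².
Then ln(C/282) = ΔF/5.35 = 5.0588/5.35 = 0.94557.
So C = 282 × e^0.94557 = 282 × 2.57428 = 725.95 ppm.

C ≈ 726 ppm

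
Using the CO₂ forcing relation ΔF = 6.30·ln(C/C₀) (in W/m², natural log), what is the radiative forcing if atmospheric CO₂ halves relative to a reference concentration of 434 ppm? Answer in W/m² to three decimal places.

ΔF = 6.30 × ln(0.5) = 6.30 × -0.69315 = -4.3668 W/m².

ΔF = -4.367 W/m²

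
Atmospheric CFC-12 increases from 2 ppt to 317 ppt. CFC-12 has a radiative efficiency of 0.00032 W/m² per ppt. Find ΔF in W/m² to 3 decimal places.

ΔF = 0.101 W/m²

CFC-12: ΔF = 0.00032 × (317 − 2) = 0.00032 × 315 = 0.1008 W/m².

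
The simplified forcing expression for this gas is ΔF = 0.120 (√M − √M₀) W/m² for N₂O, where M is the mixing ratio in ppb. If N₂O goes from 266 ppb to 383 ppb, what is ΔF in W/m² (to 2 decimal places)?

ΔF = 0.39 W/m²

N₂O: 0.120 × (√383 − √266) = 0.120 × (19.5704 − 16.3095) = 0.120 × 3.2609 = 0.3913 W/m².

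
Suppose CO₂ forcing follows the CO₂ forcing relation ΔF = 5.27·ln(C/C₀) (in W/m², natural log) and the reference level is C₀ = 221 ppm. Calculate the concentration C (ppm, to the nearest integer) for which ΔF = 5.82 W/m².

C ≈ 667 ppm

Set 5.27 ln(C/221) = 5.82, so ln(C/221) = 5.82/5.27 = 1.10436.
Then C/221 = e^1.10436 = 3.01729, giving C = 221 × 3.01729 = 666.82 ppm.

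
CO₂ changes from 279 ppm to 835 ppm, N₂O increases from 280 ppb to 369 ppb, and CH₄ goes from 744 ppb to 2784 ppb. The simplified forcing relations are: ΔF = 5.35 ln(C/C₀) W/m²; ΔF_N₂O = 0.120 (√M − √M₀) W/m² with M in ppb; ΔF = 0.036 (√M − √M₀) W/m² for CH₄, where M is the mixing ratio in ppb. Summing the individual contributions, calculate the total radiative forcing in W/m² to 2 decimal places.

CO₂: 5.35 × ln(835/279) = 5.35 × ln(2.99283) = 5.35 × 1.09622 = 5.8648 W/m².
N₂O: 0.120 × (√369 − √280) = 0.120 × (19.2094 − 16.7332) = 0.120 × 2.4762 = 0.2971 W/m².
CH₄: 0.036 × (√2784 − √744) = 0.036 × (52.7636 − 27.2764) = 0.036 × 25.4872 = 0.9175 W/m².
Total ΔF = 5.8648 + 0.2971 + 0.9175 = 7.0794 W/m².

ΔF = 7.08 W/m²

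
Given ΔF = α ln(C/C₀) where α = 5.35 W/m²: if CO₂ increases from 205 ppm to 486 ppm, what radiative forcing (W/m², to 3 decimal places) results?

CO₂ absorption bands are partially saturated, so forcing scales with the logarithm of the concentration ratio.
CO₂: 5.35 × ln(486/205) = 5.35 × ln(2.37073) = 5.35 × 0.86320 = 4.6181 W/m².

ΔF = 4.618 W/m²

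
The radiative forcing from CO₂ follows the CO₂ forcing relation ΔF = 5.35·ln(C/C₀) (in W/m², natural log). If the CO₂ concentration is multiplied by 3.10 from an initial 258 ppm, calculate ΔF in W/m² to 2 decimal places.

ΔF = 6.05 W/m²

ΔF = 5.35 × ln(3.10) = 5.35 × 1.13140 = 6.0530 W/m².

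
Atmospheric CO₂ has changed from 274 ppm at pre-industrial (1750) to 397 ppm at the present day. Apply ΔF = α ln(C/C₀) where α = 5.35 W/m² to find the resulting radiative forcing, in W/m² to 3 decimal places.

ΔF = 1.984 W/m²

CO₂: 5.35 × ln(397/274) = 5.35 × ln(1.44891) = 5.35 × 0.37081 = 1.9838 W/m².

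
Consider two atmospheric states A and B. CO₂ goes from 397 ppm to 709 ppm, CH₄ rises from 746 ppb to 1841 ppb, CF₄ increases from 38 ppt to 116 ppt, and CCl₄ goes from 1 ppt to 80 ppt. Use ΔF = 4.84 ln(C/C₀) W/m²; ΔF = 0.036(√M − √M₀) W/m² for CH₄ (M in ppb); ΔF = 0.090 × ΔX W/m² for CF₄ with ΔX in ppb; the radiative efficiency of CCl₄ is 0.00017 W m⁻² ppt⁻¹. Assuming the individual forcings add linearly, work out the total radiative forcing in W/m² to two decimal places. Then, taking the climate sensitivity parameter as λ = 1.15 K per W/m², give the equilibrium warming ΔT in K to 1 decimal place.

ΔF = 3.39 W/m²; ΔT = 3.9 K

CO₂: 4.84 × ln(709/397) = 4.84 × ln(1.78589) = 4.84 × 0.57992 = 2.8068 W/m².
CH₄: 0.036 × (√1841 − √746) = 0.036 × (42.9069 − 27.3130) = 0.036 × 15.5939 = 0.5614 W/m².
CF₄: Δ = 116 − 38 = 78 ppt = 0.078 ppb; ΔF = 0.090 × 0.078 = 0.0070 W/m².
CCl₄: ΔF = 0.00017 × (80 − 1) = 0.00017 × 79 = 0.0134 W/m².
Total ΔF = 2.8068 + 0.5614 + 0.0070 + 0.0134 = 3.3886 W/m².
ΔT = λ ΔF = 1.15 × 3.39 = 3.8985 K.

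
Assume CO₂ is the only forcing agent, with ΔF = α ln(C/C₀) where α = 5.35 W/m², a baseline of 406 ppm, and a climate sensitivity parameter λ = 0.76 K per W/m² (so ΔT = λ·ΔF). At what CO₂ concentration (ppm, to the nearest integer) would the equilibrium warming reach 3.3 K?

Required forcing: ΔF = ΔT/λ = 3.3/0.76 = 4.3421 W/m².
Then ln(C/406) = ΔF/5.35 = 4.3421/5.35 = 0.81161.
So C = 406 × e^0.81161 = 406 × 2.25153 = 914.12 ppm.

C ≈ 914 ppm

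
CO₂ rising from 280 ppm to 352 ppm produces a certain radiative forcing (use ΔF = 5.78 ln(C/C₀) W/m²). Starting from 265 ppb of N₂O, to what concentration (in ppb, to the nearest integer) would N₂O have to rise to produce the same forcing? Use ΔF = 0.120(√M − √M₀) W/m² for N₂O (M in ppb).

M ≈ 745 ppb

CO₂ forcing: 5.78 × ln(352/280) = 5.78 × 0.228842 = 1.32271 W/m².
Set 0.120(√M − √265) = 1.32271: √M = 1.32271/0.120 + √265 = 11.0226 + 16.2788 = 27.3014.
M = (27.3014)² = 745.37 ppb.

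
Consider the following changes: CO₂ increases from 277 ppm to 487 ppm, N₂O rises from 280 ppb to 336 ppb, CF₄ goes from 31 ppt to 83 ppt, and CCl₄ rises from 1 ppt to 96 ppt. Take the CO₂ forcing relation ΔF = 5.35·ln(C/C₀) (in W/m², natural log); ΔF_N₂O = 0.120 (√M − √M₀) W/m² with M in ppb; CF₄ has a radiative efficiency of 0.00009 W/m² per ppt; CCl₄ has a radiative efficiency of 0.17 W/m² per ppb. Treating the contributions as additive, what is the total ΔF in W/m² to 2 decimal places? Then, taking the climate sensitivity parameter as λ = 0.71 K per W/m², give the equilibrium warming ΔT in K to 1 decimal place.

ΔF = 3.23 W/m²; ΔT = 2.3 K

CO₂: 5.35 × ln(487/277) = 5.35 × ln(1.75812) = 5.35 × 0.56425 = 3.0187 W/m².
N₂O: 0.120 × (√336 − √280) = 0.120 × (18.3303 − 16.7332) = 0.120 × 1.5971 = 0.1917 W/m².
CF₄: ΔF = 0.00009 × (83 − 31) = 0.00009 × 52 = 0.0047 W/m².
CCl₄: Δ = 96 − 1 = 95 ppt = 0.095 ppb; ΔF = 0.17 × 0.095 = 0.0162 W/m².
Total ΔF = 3.0187 + 0.1917 + 0.0047 + 0.0162 = 3.2313 W/m².
ΔT = λ ΔF = 0.71 × 3.23 = 2.2933 K.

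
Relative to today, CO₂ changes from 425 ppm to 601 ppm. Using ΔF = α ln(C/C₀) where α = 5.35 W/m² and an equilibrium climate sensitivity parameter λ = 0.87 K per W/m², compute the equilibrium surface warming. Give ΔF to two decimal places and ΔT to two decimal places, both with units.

CO₂: 5.35 × ln(601/425) = 5.35 × ln(1.41412) = 5.35 × 0.34651 = 1.8538 W/m².
ΔT = λ ΔF = 0.87 × 1.85 = 1.6095 K.

ΔF = 1.85 W/m²; ΔT = 1.61 K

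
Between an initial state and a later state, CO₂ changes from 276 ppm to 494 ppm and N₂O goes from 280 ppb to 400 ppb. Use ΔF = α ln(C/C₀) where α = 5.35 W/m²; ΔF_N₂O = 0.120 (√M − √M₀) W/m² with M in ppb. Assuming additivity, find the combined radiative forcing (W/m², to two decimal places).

ΔF = 3.51 W/m²

CO₂: 5.35 × ln(494/276) = 5.35 × ln(1.78986) = 5.35 × 0.58214 = 3.1144 W/m².
N₂O: 0.120 × (√400 − √280) = 0.120 × (20.0000 − 16.7332) = 0.120 × 3.2668 = 0.3920 W/m².
Total ΔF = 3.1144 + 0.3920 = 3.5064 W/m².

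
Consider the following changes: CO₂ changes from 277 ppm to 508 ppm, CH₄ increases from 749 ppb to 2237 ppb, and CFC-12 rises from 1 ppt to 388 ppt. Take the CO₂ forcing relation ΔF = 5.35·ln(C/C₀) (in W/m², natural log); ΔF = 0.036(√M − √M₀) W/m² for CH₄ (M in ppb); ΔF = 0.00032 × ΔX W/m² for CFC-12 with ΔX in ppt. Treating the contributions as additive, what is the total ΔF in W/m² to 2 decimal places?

CO₂: 5.35 × ln(508/277) = 5.35 × ln(1.83394) = 5.35 × 0.60647 = 3.2446 W/m².
CH₄: 0.036 × (√2237 − √749) = 0.036 × (47.2969 − 27.3679) = 0.036 × 19.9290 = 0.7174 W/m².
CFC-12: ΔF = 0.00032 × (388 − 1) = 0.00032 × 387 = 0.1238 W/m².
Total ΔF = 3.2446 + 0.7174 + 0.1238 = 4.0858 W/m².

ΔF = 4.09 W/m²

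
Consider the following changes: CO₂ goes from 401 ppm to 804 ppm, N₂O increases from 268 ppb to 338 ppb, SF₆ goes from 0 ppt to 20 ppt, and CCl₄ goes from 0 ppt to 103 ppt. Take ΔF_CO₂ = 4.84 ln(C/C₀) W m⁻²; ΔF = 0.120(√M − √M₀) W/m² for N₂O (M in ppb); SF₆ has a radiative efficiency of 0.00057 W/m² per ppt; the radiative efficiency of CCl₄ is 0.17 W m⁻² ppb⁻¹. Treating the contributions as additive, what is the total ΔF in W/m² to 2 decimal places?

CO₂: 4.84 × ln(804/401) = 4.84 × ln(2.00499) = 4.84 × 0.69564 = 3.3669 W/m².
N₂O: 0.120 × (√338 − √268) = 0.120 × (18.3848 − 16.3707) = 0.120 × 2.0141 = 0.2417 W/m².
SF₆: ΔF = 0.00057 × (20 − 0) = 0.00057 × 20 = 0.0114 W/m².
CCl₄: Δ = 103 − 0 = 103 ppt = 0.103 ppb; ΔF = 0.17 × 0.103 = 0.0175 W/m².
Total ΔF = 3.3669 + 0.2417 + 0.0114 + 0.0175 = 3.6375 W/m².

ΔF = 3.64 W/m²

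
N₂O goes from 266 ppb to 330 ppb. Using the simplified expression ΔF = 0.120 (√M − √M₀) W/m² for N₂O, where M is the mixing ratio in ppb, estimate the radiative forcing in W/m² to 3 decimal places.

ΔF = 0.223 W/m²

N₂O: 0.120 × (√330 − √266) = 0.120 × (18.1659 − 16.3095) = 0.120 × 1.8564 = 0.2228 W/m².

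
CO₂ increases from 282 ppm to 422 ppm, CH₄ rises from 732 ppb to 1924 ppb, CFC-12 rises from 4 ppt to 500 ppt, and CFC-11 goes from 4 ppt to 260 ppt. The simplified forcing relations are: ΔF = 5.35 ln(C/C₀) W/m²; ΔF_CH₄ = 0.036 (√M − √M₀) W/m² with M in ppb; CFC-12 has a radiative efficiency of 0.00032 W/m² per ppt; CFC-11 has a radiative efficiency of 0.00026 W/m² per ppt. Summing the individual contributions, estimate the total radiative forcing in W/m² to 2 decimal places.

ΔF = 2.99 W/m²

CO₂: 5.35 × ln(422/282) = 5.35 × ln(1.49645) = 5.35 × 0.40310 = 2.1566 W/m².
CH₄: 0.036 × (√1924 − √732) = 0.036 × (43.8634 − 27.0555) = 0.036 × 16.8079 = 0.6051 W/m².
CFC-12: ΔF = 0.00032 × (500 − 4) = 0.00032 × 496 = 0.1587 W/m².
CFC-11: ΔF = 0.00026 × (260 − 4) = 0.00026 × 256 = 0.0666 W/m².
Total ΔF = 2.1566 + 0.6051 + 0.1587 + 0.0666 = 2.9870 W/m².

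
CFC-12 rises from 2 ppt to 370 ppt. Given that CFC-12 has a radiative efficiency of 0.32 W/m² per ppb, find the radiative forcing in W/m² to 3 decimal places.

CFC-12: Δ = 370 − 2 = 368 ppt = 0.368 ppb; ΔF = 0.32 × 0.368 = 0.1178 W/m².

ΔF = 0.118 W/m²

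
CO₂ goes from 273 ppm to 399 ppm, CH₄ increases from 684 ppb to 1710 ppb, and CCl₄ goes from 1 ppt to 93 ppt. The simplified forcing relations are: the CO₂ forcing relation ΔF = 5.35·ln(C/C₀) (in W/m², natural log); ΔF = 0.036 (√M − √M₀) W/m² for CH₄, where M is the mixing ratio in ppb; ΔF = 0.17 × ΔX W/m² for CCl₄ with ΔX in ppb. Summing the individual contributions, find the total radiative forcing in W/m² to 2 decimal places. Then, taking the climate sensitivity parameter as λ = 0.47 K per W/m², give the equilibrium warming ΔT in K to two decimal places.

CO₂: 5.35 × ln(399/273) = 5.35 × ln(1.46154) = 5.35 × 0.37949 = 2.0303 W/m².
CH₄: 0.036 × (√1710 − √684) = 0.036 × (41.3521 − 26.1534) = 0.036 × 15.1987 = 0.5472 W/m².
CCl₄: Δ = 93 − 1 = 92 ppt = 0.092 ppb; ΔF = 0.17 × 0.092 = 0.0156 W/m².
Total ΔF = 2.0303 + 0.5472 + 0.0156 = 2.5931 W/m².
ΔT = λ ΔF = 0.47 × 2.59 = 1.2173 K.

ΔF = 2.59 W/m²; ΔT = 1.22 K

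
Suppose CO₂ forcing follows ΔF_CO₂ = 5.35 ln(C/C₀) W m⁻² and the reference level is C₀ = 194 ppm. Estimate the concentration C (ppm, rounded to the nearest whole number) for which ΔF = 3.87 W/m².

Set 5.35 ln(C/194) = 3.87, so ln(C/194) = 3.87/5.35 = 0.72336.
Then C/194 = e^0.72336 = 2.06135, giving C = 194 × 2.06135 = 399.90 ppm.

C ≈ 400 ppm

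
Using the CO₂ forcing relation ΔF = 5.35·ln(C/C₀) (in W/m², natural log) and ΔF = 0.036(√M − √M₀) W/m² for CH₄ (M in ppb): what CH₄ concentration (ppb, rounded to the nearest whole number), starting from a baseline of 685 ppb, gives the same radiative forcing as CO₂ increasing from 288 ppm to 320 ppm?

M ≈ 1750 ppb

CO₂ forcing: 5.35 × ln(320/288) = 5.35 × 0.105361 = 0.56368 W/m².
Set 0.036(√M − √685) = 0.56368: √M = 0.56368/0.036 + √685 = 15.6578 + 26.1725 = 41.8303.
M = (41.8303)² = 1749.77 ppb.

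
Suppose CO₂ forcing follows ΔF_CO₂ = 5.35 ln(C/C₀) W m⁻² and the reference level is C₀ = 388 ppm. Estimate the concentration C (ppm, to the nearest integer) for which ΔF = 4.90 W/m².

C ≈ 970 ppm

Set 5.35 ln(C/388) = 4.90, so ln(C/388) = 4.90/5.35 = 0.91589.
Then C/388 = e^0.91589 = 2.49900, giving C = 388 × 2.49900 = 969.61 ppm.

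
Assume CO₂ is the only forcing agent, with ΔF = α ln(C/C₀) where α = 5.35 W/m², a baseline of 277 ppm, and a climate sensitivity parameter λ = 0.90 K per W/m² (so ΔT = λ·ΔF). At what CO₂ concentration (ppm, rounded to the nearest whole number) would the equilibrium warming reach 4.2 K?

Required forcing: ΔF = ΔT/λ = 4.2/0.90 = 4.6667 W/m².
Then ln(C/277) = ΔF/5.35 = 4.6667/5.35 = 0.87228.
So C = 277 × e^0.87228 = 277 × 2.39236 = 662.68 ppm.

C ≈ 663 ppm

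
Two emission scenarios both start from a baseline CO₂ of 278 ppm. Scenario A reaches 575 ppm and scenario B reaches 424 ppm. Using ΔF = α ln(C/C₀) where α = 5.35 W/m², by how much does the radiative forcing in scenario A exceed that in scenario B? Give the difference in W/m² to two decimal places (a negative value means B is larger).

ΔF_A − ΔF_B = 1.63 W/m²

ΔF_A = 5.35 ln(575/278) = 5.35 × 0.72675 = 3.8881 W/m².
ΔF_B = 5.35 ln(424/278) = 5.35 × 0.42211 = 2.2583 W/m².
Difference: 3.8881 − 2.2583 = 1.6298 W/m².
(Equivalently, ΔF_A − ΔF_B = 5.35 ln(575/424) = 5.35 × 0.30464 = 1.6298 W/m².)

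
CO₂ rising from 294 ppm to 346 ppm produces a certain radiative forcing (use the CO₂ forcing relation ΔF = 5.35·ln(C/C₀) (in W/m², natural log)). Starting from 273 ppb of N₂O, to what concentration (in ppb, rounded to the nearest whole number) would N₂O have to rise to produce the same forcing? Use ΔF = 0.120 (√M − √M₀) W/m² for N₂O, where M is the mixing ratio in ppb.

CO₂ forcing: 5.35 × ln(346/294) = 5.35 × 0.162859 = 0.87130 W/m².
Set 0.120(√M − √273) = 0.87130: √M = 0.87130/0.120 + √273 = 7.2608 + 16.5227 = 23.7835.
M = (23.7835)² = 565.65 ppb.

M ≈ 566 ppb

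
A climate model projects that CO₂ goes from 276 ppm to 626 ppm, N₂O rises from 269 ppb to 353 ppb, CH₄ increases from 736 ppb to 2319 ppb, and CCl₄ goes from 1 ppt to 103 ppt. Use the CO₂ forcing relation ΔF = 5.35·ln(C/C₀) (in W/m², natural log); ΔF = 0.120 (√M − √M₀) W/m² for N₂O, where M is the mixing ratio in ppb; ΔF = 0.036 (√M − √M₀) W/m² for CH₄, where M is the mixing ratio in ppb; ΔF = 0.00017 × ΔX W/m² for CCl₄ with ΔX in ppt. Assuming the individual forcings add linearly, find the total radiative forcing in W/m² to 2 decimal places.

CO₂: 5.35 × ln(626/276) = 5.35 × ln(2.26812) = 5.35 × 0.81895 = 4.3814 W/m².
N₂O: 0.120 × (√353 − √269) = 0.120 × (18.7883 − 16.4012) = 0.120 × 2.3871 = 0.2865 W/m².
CH₄: 0.036 × (√2319 − √736) = 0.036 × (48.1560 − 27.1293) = 0.036 × 21.0267 = 0.7570 W/m².
CCl₄: ΔF = 0.00017 × (103 − 1) = 0.00017 × 102 = 0.0173 W/m².
Total ΔF = 4.3814 + 0.2865 + 0.7570 + 0.0173 = 5.4422 W/m².

ΔF = 5.44 W/m²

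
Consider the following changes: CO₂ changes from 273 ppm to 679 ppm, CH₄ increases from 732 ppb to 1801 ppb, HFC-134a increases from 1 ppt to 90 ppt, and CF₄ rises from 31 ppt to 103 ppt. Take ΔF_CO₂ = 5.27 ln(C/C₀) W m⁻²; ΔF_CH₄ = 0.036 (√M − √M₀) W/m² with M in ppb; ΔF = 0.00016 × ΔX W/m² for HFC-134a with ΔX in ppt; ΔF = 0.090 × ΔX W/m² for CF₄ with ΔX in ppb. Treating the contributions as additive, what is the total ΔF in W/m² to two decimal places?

CO₂: 5.27 × ln(679/273) = 5.27 × ln(2.48718) = 5.27 × 0.91115 = 4.8018 W/m².
CH₄: 0.036 × (√1801 − √732) = 0.036 × (42.4382 − 27.0555) = 0.036 × 15.3827 = 0.5538 W/m².
HFC-134a: ΔF = 0.00016 × (90 − 1) = 0.00016 × 89 = 0.0142 W/m².
CF₄: Δ = 103 − 31 = 72 ppt = 0.072 ppb; ΔF = 0.090 × 0.072 = 0.0065 W/m².
Total ΔF = 4.8018 + 0.5538 + 0.0142 + 0.0065 = 5.3763 W/m².

ΔF = 5.38 W/m²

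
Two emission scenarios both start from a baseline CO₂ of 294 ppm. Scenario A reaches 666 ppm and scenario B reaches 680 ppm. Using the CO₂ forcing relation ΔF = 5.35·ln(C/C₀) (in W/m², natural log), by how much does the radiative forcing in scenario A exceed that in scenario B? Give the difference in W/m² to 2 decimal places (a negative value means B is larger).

ΔF_A = 5.35 ln(666/294) = 5.35 × 0.81771 = 4.3747 W/m².
ΔF_B = 5.35 ln(680/294) = 5.35 × 0.83851 = 4.4860 W/m².
Difference: 4.3747 − 4.4860 = -0.1113 W/m².

ΔF_A − ΔF_B = -0.11 W/m²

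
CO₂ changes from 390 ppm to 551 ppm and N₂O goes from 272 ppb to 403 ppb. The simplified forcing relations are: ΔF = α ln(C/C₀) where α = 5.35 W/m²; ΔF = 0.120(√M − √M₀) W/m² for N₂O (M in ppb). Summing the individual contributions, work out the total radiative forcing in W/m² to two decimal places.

CO₂: 5.35 × ln(551/390) = 5.35 × ln(1.41282) = 5.35 × 0.34559 = 1.8489 W/m².
N₂O: 0.120 × (√403 − √272) = 0.120 × (20.0749 − 16.4924) = 0.120 × 3.5825 = 0.4299 W/m².
Total ΔF = 1.8489 + 0.4299 = 2.2788 W/m².

ΔF = 2.28 W/m²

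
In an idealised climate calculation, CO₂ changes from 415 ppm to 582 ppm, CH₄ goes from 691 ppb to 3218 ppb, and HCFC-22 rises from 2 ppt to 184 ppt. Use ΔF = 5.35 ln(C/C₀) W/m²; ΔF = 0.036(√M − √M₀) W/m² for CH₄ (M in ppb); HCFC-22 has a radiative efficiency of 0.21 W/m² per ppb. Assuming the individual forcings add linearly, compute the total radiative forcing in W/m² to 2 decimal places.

CO₂: 5.35 × ln(582/415) = 5.35 × ln(1.40241) = 5.35 × 0.33819 = 1.8093 W/m².
CH₄: 0.036 × (√3218 − √691) = 0.036 × (56.7274 − 26.2869) = 0.036 × 30.4405 = 1.0959 W/m².
HCFC-22: Δ = 184 − 2 = 182 ppt = 0.182 ppb; ΔF = 0.21 × 0.182 = 0.0382 W/m².
Total ΔF = 1.8093 + 1.0959 + 0.0382 = 2.9434 W/m².

ΔF = 2.94 W/m²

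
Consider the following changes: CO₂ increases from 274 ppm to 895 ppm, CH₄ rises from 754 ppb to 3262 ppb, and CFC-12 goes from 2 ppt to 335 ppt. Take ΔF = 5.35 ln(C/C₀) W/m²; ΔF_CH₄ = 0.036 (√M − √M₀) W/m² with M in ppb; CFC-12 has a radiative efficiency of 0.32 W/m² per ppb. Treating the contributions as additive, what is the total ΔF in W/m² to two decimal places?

CO₂: 5.35 × ln(895/274) = 5.35 × ln(3.26642) = 5.35 × 1.18369 = 6.3327 W/m².
CH₄: 0.036 × (√3262 − √754) = 0.036 × (57.1139 − 27.4591) = 0.036 × 29.6548 = 1.0676 W/m².
CFC-12: Δ = 335 − 2 = 333 ppt = 0.333 ppb; ΔF = 0.32 × 0.333 = 0.1066 W/m².
Total ΔF = 6.3327 + 1.0676 + 0.1066 = 7.5069 W/m².

ΔF = 7.51 W/m²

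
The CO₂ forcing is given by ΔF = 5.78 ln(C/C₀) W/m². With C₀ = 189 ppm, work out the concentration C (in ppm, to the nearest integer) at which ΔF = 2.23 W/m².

Set 5.78 ln(C/189) = 2.23, so ln(C/189) = 2.23/5.78 = 0.38581.
Then C/189 = e^0.38581 = 1.47081, giving C = 189 × 1.47081 = 277.98 ppm.

C ≈ 278 ppm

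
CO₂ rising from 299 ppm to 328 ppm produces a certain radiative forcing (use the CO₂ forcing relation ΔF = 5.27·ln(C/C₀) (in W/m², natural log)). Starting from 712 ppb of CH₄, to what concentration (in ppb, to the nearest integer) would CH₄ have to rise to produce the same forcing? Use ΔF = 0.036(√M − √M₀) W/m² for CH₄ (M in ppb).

CO₂ forcing: 5.27 × ln(328/299) = 5.27 × 0.092570 = 0.48784 W/m².
Set 0.036(√M − √712) = 0.48784: √M = 0.48784/0.036 + √712 = 13.5511 + 26.6833 = 40.2344.
M = (40.2344)² = 1618.81 ppb.

M ≈ 1619 ppb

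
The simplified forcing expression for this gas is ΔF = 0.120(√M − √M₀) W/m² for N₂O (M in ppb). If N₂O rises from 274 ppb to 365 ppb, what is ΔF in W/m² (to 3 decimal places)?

ΔF = 0.306 W/m²

N₂O: 0.120 × (√365 − √274) = 0.120 × (19.1050 − 16.5529) = 0.120 × 2.5521 = 0.3063 W/m².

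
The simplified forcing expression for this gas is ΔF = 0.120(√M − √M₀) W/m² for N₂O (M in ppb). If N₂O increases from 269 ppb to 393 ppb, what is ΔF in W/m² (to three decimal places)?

N₂O: 0.120 × (√393 − √269) = 0.120 × (19.8242 − 16.4012) = 0.120 × 3.4230 = 0.4108 W/m².

ΔF = 0.411 W/m²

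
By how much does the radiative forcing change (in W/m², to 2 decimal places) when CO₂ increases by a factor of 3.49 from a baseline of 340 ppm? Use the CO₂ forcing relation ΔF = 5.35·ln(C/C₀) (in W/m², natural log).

ΔF = 6.69 W/m²

ΔF = 5.35 × ln(3.49) = 5.35 × 1.24990 = 6.6870 W/m².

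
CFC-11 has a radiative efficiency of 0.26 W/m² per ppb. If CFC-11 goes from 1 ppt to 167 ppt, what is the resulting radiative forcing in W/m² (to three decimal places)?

ΔF = 0.043 W/m²

CFC-11: Δ = 167 − 1 = 166 ppt = 0.166 ppb; ΔF = 0.26 × 0.166 = 0.0432 W/m².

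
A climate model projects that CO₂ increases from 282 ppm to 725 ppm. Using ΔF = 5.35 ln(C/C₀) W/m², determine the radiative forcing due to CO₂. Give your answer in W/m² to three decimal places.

CO₂ absorption bands are partially saturated, so forcing scales with the logarithm of the concentration ratio.
CO₂: 5.35 × ln(725/282) = 5.35 × ln(2.57092) = 5.35 × 0.94426 = 5.0518 W/m².

ΔF = 5.052 W/m²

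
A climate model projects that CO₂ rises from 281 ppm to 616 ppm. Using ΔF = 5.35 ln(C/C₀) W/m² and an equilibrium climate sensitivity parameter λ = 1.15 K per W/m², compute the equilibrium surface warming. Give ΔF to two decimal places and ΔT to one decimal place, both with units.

ΔF = 4.20 W/m²; ΔT = 4.8 K

CO₂: 5.35 × ln(616/281) = 5.35 × ln(2.19217) = 5.35 × 0.78489 = 4.1992 W/m².
ΔT = λ ΔF = 1.15 × 4.20 = 4.8300 K.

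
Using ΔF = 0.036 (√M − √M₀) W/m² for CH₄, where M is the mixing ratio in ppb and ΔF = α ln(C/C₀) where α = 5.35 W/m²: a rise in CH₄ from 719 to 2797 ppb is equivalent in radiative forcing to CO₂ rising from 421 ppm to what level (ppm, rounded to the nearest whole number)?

CH₄ forcing: 0.036 × (√2797 − √719) = 0.036 × (52.8867 − 26.8142) = 0.036 × 26.0725 = 0.93861 W/m².
Set 5.35 ln(C/421) = 0.93861: ln(C/421) = 0.93861/5.35 = 0.17544, so C = 421 × e^0.17544 = 421 × 1.19177 = 501.74 ppm.

C ≈ 502 ppm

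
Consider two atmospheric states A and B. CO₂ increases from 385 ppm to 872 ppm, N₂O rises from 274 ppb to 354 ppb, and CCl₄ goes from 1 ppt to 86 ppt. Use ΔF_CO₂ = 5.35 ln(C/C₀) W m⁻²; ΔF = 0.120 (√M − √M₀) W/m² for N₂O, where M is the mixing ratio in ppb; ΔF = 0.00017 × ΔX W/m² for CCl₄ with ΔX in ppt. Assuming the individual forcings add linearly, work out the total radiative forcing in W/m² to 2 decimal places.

ΔF = 4.66 W/m²

CO₂: 5.35 × ln(872/385) = 5.35 × ln(2.26494) = 5.35 × 0.81755 = 4.3739 W/m².
N₂O: 0.120 × (√354 − √274) = 0.120 × (18.8149 − 16.5529) = 0.120 × 2.2620 = 0.2714 W/m².
CCl₄: ΔF = 0.00017 × (86 − 1) = 0.00017 × 85 = 0.0145 W/m².
Total ΔF = 4.3739 + 0.2714 + 0.0145 = 4.6598 W/m².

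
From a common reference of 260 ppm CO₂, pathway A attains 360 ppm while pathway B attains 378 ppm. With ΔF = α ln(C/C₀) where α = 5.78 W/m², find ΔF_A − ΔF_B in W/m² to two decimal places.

ΔF_A = 5.78 ln(360/260) = 5.78 × 0.32542 = 1.8809 W/m².
ΔF_B = 5.78 ln(378/260) = 5.78 × 0.37421 = 2.1629 W/m².
Difference: 1.8809 − 2.1629 = -0.2820 W/m².
(Equivalently, ΔF_A − ΔF_B = 5.78 ln(360/378) = 5.78 × -0.04879 = -0.2820 W/m².)

ΔF_A − ΔF_B = -0.28 W/m²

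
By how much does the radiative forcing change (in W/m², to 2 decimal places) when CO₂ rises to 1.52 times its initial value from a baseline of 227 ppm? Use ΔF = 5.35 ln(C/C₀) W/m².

Because the forcing depends only on the ratio C/C₀, the initial concentration does not enter.
ΔF = 5.35 × ln(1.52) = 5.35 × 0.41871 = 2.2401 W/m².

ΔF = 2.24 W/m²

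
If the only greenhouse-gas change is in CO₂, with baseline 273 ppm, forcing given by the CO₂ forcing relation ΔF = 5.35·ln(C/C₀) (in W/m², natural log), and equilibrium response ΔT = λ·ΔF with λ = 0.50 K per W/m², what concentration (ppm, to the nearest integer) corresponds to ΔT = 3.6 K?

Required forcing: ΔF = ΔT/λ = 3.6/0.50 = 7.2000 W/m².
Then ln(C/273) = ΔF/5.35 = 7.2000/5.35 = 1.34579.
So C = 273 × e^1.34579 = 273 × 3.84122 = 1048.65 ppm.

C ≈ 1049 ppm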